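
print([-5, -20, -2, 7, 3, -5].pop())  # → -5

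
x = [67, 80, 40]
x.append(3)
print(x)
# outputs [67, 80, 40, 3]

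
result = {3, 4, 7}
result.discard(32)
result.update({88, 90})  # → {3, 4, 7, 88, 90}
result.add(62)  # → {3, 4, 7, 62, 88, 90}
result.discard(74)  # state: {3, 4, 7, 62, 88, 90}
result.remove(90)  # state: {3, 4, 7, 62, 88}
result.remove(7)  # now {3, 4, 62, 88}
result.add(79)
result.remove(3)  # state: {4, 62, 79, 88}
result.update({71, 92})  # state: {4, 62, 71, 79, 88, 92}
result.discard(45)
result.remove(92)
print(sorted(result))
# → [4, 62, 71, 79, 88]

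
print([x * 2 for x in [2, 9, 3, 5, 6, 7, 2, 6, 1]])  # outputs [4, 18, 6, 10, 12, 14, 4, 12, 2]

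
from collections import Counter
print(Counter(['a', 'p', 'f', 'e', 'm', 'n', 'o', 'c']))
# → Counter({'a': 1, 'p': 1, 'f': 1, 'e': 1, 'm': 1, 'n': 1, 'o': 1, 'c': 1})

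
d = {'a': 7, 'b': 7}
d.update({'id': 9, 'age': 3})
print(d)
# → {'a': 7, 'b': 7, 'id': 9, 'age': 3}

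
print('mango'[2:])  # ngo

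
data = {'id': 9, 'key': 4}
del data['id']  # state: {'key': 4}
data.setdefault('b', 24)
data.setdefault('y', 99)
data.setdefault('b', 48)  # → 24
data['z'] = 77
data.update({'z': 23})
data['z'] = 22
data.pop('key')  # 4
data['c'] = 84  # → {'b': 24, 'y': 99, 'z': 22, 'c': 84}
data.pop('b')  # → 24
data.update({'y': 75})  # {'y': 75, 'z': 22, 'c': 84}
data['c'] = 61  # {'y': 75, 'z': 22, 'c': 61}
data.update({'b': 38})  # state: {'y': 75, 'z': 22, 'c': 61, 'b': 38}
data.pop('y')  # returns 75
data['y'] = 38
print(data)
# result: {'z': 22, 'c': 61, 'b': 38, 'y': 38}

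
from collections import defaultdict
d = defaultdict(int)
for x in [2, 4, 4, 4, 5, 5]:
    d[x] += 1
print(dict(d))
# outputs {2: 1, 4: 3, 5: 2}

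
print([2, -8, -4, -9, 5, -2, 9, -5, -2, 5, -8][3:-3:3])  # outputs [-9, 9]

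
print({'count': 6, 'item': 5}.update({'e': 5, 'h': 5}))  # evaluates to None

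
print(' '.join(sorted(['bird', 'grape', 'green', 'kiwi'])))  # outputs bird grape green kiwi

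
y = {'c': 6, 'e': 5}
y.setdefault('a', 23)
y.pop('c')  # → 6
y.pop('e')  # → 5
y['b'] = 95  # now {'a': 23, 'b': 95}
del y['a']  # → {'b': 95}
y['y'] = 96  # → {'b': 95, 'y': 96}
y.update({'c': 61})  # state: {'b': 95, 'y': 96, 'c': 61}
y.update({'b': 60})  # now {'b': 60, 'y': 96, 'c': 61}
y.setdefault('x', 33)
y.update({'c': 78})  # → {'b': 60, 'y': 96, 'c': 78, 'x': 33}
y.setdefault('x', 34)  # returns 33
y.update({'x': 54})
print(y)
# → {'b': 60, 'y': 96, 'c': 78, 'x': 54}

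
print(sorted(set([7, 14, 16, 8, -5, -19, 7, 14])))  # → [-19, -5, 7, 8, 14, 16]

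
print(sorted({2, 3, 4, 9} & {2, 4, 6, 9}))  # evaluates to [2, 4, 9]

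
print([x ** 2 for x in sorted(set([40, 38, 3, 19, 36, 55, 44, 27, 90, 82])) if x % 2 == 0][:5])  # [1296, 1444, 1600, 1936, 6724]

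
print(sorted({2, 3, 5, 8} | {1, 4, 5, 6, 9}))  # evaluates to [1, 2, 3, 4, 5, 6, 8, 9]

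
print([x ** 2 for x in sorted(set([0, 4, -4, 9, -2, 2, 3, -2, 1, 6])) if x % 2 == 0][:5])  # [16, 4, 0, 4, 16]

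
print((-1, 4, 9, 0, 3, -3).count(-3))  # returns 1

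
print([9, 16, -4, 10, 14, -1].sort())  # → None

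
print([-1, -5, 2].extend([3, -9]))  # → None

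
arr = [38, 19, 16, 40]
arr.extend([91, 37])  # [38, 19, 16, 40, 91, 37]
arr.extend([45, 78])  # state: [38, 19, 16, 40, 91, 37, 45, 78]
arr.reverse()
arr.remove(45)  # [78, 37, 91, 40, 16, 19, 38]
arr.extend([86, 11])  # [78, 37, 91, 40, 16, 19, 38, 86, 11]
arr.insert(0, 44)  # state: [44, 78, 37, 91, 40, 16, 19, 38, 86, 11]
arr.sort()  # [11, 16, 19, 37, 38, 40, 44, 78, 86, 91]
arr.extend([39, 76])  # [11, 16, 19, 37, 38, 40, 44, 78, 86, 91, 39, 76]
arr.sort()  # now [11, 16, 19, 37, 38, 39, 40, 44, 76, 78, 86, 91]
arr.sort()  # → [11, 16, 19, 37, 38, 39, 40, 44, 76, 78, 86, 91]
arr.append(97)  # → [11, 16, 19, 37, 38, 39, 40, 44, 76, 78, 86, 91, 97]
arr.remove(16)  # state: [11, 19, 37, 38, 39, 40, 44, 76, 78, 86, 91, 97]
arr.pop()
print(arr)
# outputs [11, 19, 37, 38, 39, 40, 44, 76, 78, 86, 91]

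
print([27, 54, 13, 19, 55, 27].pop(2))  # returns 13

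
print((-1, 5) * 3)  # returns (-1, 5, -1, 5, -1, 5)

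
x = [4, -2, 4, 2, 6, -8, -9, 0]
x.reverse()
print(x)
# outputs [0, -9, -8, 6, 2, 4, -2, 4]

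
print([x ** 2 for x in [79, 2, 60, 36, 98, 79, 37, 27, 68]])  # [6241, 4, 3600, 1296, 9604, 6241, 1369, 729, 4624]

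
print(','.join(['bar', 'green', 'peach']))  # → bar,green,peach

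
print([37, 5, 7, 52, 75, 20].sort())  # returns None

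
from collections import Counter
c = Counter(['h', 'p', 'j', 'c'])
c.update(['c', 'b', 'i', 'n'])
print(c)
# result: Counter({'c': 2, 'h': 1, 'p': 1, 'j': 1, 'b': 1, 'i': 1, 'n': 1})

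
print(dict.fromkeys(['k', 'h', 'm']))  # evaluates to {'k': None, 'h': None, 'm': None}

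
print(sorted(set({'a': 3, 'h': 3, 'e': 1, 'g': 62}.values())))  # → [1, 3, 62]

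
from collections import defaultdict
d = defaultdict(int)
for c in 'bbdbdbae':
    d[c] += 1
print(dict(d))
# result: {'b': 4, 'd': 2, 'a': 1, 'e': 1}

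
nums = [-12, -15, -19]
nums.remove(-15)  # [-12, -19]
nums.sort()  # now [-19, -12]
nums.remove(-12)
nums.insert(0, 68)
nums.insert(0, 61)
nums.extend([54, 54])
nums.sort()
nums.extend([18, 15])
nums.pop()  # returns 15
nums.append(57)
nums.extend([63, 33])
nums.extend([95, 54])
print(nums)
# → [-19, 54, 54, 61, 68, 18, 57, 63, 33, 95, 54]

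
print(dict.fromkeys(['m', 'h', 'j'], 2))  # {'m': 2, 'h': 2, 'j': 2}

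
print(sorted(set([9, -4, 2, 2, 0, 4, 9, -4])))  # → [-4, 0, 2, 4, 9]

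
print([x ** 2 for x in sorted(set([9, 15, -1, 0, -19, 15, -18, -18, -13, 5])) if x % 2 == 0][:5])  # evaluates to [324, 0]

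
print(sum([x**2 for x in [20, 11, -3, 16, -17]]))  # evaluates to 1075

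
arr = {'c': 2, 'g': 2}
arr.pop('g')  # 2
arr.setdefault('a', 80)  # 80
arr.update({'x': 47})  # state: {'c': 2, 'a': 80, 'x': 47}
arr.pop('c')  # 2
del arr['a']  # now {'x': 47}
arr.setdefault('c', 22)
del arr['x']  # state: {'c': 22}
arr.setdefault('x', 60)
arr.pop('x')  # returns 60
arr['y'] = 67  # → {'c': 22, 'y': 67}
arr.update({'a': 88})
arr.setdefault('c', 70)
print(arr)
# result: {'c': 22, 'y': 67, 'a': 88}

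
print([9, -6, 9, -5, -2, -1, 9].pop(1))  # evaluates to -6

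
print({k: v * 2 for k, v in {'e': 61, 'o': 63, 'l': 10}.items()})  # {'e': 122, 'o': 126, 'l': 20}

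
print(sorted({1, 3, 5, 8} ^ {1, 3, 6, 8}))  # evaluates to [5, 6]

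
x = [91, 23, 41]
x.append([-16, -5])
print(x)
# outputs [91, 23, 41, [-16, -5]]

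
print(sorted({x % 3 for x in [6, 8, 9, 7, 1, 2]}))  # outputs [0, 1, 2]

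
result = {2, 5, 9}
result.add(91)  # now {2, 5, 9, 91}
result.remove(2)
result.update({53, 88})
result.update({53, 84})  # {5, 9, 53, 84, 88, 91}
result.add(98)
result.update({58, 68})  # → {5, 9, 53, 58, 68, 84, 88, 91, 98}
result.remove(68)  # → {5, 9, 53, 58, 84, 88, 91, 98}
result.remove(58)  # {5, 9, 53, 84, 88, 91, 98}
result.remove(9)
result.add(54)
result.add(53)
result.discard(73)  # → {5, 53, 54, 84, 88, 91, 98}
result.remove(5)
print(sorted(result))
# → [53, 54, 84, 88, 91, 98]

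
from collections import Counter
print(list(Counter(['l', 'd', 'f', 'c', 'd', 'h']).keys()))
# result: ['l', 'd', 'f', 'c', 'h']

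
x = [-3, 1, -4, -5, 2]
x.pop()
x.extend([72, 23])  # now [-3, 1, -4, -5, 72, 23]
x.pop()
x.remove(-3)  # [1, -4, -5, 72]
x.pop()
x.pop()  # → -5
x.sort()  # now [-4, 1]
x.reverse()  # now [1, -4]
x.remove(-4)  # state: [1]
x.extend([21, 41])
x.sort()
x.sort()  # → [1, 21, 41]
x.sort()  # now [1, 21, 41]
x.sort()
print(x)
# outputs [1, 21, 41]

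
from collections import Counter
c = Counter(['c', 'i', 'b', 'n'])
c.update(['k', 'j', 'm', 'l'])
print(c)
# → Counter({'c': 1, 'i': 1, 'b': 1, 'n': 1, 'k': 1, 'j': 1, 'm': 1, 'l': 1})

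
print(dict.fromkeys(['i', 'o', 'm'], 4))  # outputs {'i': 4, 'o': 4, 'm': 4}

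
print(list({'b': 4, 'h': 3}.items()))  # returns [('b', 4), ('h', 3)]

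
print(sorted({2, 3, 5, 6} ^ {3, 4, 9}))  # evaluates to [2, 4, 5, 6, 9]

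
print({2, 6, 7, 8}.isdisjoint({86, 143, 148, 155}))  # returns True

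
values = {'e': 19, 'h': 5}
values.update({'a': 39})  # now {'e': 19, 'h': 5, 'a': 39}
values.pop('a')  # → 39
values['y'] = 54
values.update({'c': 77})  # {'e': 19, 'h': 5, 'y': 54, 'c': 77}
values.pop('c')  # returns 77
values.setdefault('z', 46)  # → 46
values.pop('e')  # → 19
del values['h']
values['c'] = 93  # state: {'y': 54, 'z': 46, 'c': 93}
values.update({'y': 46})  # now {'y': 46, 'z': 46, 'c': 93}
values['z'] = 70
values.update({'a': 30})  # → {'y': 46, 'z': 70, 'c': 93, 'a': 30}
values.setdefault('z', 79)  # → 70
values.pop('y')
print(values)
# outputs {'z': 70, 'c': 93, 'a': 30}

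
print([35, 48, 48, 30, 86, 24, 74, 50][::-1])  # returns [50, 74, 24, 86, 30, 48, 48, 35]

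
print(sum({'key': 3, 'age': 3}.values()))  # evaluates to 6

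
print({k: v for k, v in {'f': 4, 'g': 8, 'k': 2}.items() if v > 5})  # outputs {'g': 8}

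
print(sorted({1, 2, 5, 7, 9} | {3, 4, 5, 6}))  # [1, 2, 3, 4, 5, 6, 7, 9]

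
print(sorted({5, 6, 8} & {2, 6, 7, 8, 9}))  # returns [6, 8]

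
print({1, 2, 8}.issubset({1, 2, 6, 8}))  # True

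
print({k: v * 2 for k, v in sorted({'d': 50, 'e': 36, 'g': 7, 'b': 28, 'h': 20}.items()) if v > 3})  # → {'b': 56, 'd': 100, 'e': 72, 'g': 14, 'h': 40}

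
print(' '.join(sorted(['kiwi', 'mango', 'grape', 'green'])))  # grape green kiwi mango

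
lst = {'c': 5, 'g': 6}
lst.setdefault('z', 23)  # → 23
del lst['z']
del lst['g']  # {'c': 5}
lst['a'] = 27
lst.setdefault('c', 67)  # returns 5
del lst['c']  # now {'a': 27}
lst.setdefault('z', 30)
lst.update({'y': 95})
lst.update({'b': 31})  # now {'a': 27, 'z': 30, 'y': 95, 'b': 31}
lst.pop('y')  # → 95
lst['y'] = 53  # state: {'a': 27, 'z': 30, 'b': 31, 'y': 53}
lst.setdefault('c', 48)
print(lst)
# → {'a': 27, 'z': 30, 'b': 31, 'y': 53, 'c': 48}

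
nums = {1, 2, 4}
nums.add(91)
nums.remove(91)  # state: {1, 2, 4}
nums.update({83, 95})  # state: {1, 2, 4, 83, 95}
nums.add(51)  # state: {1, 2, 4, 51, 83, 95}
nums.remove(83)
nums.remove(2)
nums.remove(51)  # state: {1, 4, 95}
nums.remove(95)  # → {1, 4}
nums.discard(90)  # {1, 4}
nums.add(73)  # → {1, 4, 73}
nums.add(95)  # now {1, 4, 73, 95}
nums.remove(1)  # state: {4, 73, 95}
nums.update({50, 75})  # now {4, 50, 73, 75, 95}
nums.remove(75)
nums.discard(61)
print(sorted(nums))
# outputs [4, 50, 73, 95]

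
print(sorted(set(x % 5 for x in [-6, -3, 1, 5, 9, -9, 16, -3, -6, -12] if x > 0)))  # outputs [0, 1, 4]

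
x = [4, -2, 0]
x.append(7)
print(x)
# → [4, -2, 0, 7]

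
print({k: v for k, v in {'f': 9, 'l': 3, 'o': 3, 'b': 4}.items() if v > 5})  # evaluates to {'f': 9}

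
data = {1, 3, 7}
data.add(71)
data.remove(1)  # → {3, 7, 71}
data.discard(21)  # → {3, 7, 71}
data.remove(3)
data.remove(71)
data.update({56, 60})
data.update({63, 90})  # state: {7, 56, 60, 63, 90}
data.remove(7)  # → {56, 60, 63, 90}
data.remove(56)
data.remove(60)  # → {63, 90}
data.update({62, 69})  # {62, 63, 69, 90}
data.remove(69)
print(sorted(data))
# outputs [62, 63, 90]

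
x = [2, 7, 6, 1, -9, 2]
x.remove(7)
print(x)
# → [2, 6, 1, -9, 2]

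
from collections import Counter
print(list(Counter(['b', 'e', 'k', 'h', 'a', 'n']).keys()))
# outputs ['b', 'e', 'k', 'h', 'a', 'n']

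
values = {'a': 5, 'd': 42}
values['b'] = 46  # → {'a': 5, 'd': 42, 'b': 46}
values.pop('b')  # 46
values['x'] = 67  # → {'a': 5, 'd': 42, 'x': 67}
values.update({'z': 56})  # {'a': 5, 'd': 42, 'x': 67, 'z': 56}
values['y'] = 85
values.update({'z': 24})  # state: {'a': 5, 'd': 42, 'x': 67, 'z': 24, 'y': 85}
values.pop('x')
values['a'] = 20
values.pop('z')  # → 24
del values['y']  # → {'a': 20, 'd': 42}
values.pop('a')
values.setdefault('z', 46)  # 46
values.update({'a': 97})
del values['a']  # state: {'d': 42, 'z': 46}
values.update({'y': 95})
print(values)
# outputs {'d': 42, 'z': 46, 'y': 95}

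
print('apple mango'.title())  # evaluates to Apple Mango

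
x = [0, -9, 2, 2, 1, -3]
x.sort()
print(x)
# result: [-9, -3, 0, 1, 2, 2]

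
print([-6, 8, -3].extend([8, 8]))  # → None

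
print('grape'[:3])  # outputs gra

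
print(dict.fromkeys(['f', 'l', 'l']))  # {'f': None, 'l': None}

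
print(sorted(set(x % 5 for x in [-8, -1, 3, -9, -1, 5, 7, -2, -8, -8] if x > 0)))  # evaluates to [0, 2, 3]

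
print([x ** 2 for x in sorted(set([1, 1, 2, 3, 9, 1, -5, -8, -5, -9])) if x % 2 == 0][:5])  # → [64, 4]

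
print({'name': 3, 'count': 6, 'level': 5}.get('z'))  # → None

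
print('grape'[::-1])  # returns eparg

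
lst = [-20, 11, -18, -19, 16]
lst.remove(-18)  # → [-20, 11, -19, 16]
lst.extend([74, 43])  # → [-20, 11, -19, 16, 74, 43]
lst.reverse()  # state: [43, 74, 16, -19, 11, -20]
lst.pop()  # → -20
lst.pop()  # 11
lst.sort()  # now [-19, 16, 43, 74]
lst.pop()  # 74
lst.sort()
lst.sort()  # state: [-19, 16, 43]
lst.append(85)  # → [-19, 16, 43, 85]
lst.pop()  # 85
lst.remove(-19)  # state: [16, 43]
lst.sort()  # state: [16, 43]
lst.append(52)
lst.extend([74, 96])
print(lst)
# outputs [16, 43, 52, 74, 96]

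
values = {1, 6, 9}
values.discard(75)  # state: {1, 6, 9}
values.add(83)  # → {1, 6, 9, 83}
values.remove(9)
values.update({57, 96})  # {1, 6, 57, 83, 96}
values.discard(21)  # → {1, 6, 57, 83, 96}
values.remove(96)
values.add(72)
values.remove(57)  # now {1, 6, 72, 83}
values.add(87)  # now {1, 6, 72, 83, 87}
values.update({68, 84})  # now {1, 6, 68, 72, 83, 84, 87}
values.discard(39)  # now {1, 6, 68, 72, 83, 84, 87}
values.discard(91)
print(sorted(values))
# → [1, 6, 68, 72, 83, 84, 87]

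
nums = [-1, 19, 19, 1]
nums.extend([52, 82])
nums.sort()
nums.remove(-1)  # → [1, 19, 19, 52, 82]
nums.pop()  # 82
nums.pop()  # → 52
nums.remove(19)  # [1, 19]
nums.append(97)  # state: [1, 19, 97]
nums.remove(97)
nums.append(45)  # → [1, 19, 45]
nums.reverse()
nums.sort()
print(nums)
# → [1, 19, 45]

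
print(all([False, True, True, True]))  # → False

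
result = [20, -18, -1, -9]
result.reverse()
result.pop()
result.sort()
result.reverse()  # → [-1, -9, -18]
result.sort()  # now [-18, -9, -1]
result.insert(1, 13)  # [-18, 13, -9, -1]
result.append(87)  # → [-18, 13, -9, -1, 87]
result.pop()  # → 87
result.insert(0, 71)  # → [71, -18, 13, -9, -1]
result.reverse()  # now [-1, -9, 13, -18, 71]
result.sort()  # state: [-18, -9, -1, 13, 71]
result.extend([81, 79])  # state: [-18, -9, -1, 13, 71, 81, 79]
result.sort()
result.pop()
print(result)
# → [-18, -9, -1, 13, 71, 79]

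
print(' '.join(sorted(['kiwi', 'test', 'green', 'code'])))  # code green kiwi test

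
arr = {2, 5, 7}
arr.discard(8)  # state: {2, 5, 7}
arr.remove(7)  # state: {2, 5}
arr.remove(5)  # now {2}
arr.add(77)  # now {2, 77}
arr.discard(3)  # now {2, 77}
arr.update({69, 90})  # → {2, 69, 77, 90}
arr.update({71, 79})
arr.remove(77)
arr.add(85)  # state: {2, 69, 71, 79, 85, 90}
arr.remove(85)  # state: {2, 69, 71, 79, 90}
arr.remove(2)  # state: {69, 71, 79, 90}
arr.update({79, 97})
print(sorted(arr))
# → [69, 71, 79, 90, 97]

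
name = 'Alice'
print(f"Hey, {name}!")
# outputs Hey, Alice!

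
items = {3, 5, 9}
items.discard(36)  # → {3, 5, 9}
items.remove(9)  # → {3, 5}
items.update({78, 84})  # {3, 5, 78, 84}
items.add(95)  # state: {3, 5, 78, 84, 95}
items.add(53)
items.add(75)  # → {3, 5, 53, 75, 78, 84, 95}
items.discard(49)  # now {3, 5, 53, 75, 78, 84, 95}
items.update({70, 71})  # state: {3, 5, 53, 70, 71, 75, 78, 84, 95}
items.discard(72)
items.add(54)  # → {3, 5, 53, 54, 70, 71, 75, 78, 84, 95}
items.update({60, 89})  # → {3, 5, 53, 54, 60, 70, 71, 75, 78, 84, 89, 95}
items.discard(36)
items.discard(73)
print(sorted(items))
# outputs [3, 5, 53, 54, 60, 70, 71, 75, 78, 84, 89, 95]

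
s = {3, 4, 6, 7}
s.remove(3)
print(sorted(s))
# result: [4, 6, 7]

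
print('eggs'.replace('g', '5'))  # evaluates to e55s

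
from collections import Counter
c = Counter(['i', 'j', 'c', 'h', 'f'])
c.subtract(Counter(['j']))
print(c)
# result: Counter({'i': 1, 'c': 1, 'h': 1, 'f': 1, 'j': 0})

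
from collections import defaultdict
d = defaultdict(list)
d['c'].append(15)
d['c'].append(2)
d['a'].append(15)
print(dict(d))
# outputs {'c': [15, 2], 'a': [15]}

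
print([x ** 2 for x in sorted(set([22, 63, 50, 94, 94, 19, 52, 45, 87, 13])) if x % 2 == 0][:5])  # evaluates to [484, 2500, 2704, 8836]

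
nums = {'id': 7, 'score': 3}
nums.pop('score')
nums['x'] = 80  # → {'id': 7, 'x': 80}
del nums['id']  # {'x': 80}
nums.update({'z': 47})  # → {'x': 80, 'z': 47}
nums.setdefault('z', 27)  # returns 47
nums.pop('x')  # 80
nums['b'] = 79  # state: {'z': 47, 'b': 79}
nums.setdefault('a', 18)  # 18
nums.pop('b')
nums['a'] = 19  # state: {'z': 47, 'a': 19}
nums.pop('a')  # 19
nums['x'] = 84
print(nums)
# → {'z': 47, 'x': 84}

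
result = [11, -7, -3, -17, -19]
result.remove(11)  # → [-7, -3, -17, -19]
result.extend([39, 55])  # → [-7, -3, -17, -19, 39, 55]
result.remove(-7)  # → [-3, -17, -19, 39, 55]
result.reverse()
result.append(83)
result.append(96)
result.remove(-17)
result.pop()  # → 96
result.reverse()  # [83, -3, -19, 39, 55]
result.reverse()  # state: [55, 39, -19, -3, 83]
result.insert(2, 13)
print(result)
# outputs [55, 39, 13, -19, -3, 83]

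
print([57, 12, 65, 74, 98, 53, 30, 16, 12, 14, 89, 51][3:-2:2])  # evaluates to [74, 53, 16, 14]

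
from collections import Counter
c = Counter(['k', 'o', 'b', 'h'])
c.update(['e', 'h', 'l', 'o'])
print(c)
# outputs Counter({'o': 2, 'h': 2, 'k': 1, 'b': 1, 'e': 1, 'l': 1})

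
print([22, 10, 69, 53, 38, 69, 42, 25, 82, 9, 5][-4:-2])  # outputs [25, 82]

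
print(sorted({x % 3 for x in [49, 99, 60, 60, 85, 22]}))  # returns [0, 1]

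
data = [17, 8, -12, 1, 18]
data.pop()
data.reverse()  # [1, -12, 8, 17]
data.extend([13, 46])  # [1, -12, 8, 17, 13, 46]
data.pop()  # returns 46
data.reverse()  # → [13, 17, 8, -12, 1]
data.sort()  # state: [-12, 1, 8, 13, 17]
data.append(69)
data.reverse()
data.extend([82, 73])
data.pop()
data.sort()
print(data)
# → [-12, 1, 8, 13, 17, 69, 82]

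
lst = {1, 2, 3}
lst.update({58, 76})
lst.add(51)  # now {1, 2, 3, 51, 58, 76}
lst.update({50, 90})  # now {1, 2, 3, 50, 51, 58, 76, 90}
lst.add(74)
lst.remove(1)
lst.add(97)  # {2, 3, 50, 51, 58, 74, 76, 90, 97}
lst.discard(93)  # {2, 3, 50, 51, 58, 74, 76, 90, 97}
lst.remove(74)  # {2, 3, 50, 51, 58, 76, 90, 97}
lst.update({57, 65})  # {2, 3, 50, 51, 57, 58, 65, 76, 90, 97}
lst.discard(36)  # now {2, 3, 50, 51, 57, 58, 65, 76, 90, 97}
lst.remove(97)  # {2, 3, 50, 51, 57, 58, 65, 76, 90}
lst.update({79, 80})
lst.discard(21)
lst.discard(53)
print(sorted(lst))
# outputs [2, 3, 50, 51, 57, 58, 65, 76, 79, 80, 90]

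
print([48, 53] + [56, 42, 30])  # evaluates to [48, 53, 56, 42, 30]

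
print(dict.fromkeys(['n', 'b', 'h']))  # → {'n': None, 'b': None, 'h': None}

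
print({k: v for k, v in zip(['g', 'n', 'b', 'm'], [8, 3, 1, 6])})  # {'g': 8, 'n': 3, 'b': 1, 'm': 6}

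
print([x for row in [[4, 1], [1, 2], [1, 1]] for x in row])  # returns [4, 1, 1, 2, 1, 1]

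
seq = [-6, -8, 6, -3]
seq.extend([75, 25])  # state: [-6, -8, 6, -3, 75, 25]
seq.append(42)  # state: [-6, -8, 6, -3, 75, 25, 42]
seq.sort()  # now [-8, -6, -3, 6, 25, 42, 75]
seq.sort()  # [-8, -6, -3, 6, 25, 42, 75]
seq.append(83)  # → [-8, -6, -3, 6, 25, 42, 75, 83]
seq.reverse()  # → [83, 75, 42, 25, 6, -3, -6, -8]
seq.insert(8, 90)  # [83, 75, 42, 25, 6, -3, -6, -8, 90]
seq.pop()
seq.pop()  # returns -8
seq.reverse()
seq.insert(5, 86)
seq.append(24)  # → [-6, -3, 6, 25, 42, 86, 75, 83, 24]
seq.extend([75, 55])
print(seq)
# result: [-6, -3, 6, 25, 42, 86, 75, 83, 24, 75, 55]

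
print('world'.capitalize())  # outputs World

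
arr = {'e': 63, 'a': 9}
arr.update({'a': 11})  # {'e': 63, 'a': 11}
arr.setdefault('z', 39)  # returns 39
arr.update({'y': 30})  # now {'e': 63, 'a': 11, 'z': 39, 'y': 30}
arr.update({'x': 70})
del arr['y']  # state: {'e': 63, 'a': 11, 'z': 39, 'x': 70}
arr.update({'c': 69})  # {'e': 63, 'a': 11, 'z': 39, 'x': 70, 'c': 69}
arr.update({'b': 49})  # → {'e': 63, 'a': 11, 'z': 39, 'x': 70, 'c': 69, 'b': 49}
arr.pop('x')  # 70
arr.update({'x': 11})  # {'e': 63, 'a': 11, 'z': 39, 'c': 69, 'b': 49, 'x': 11}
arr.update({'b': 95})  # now {'e': 63, 'a': 11, 'z': 39, 'c': 69, 'b': 95, 'x': 11}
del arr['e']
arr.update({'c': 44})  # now {'a': 11, 'z': 39, 'c': 44, 'b': 95, 'x': 11}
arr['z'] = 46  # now {'a': 11, 'z': 46, 'c': 44, 'b': 95, 'x': 11}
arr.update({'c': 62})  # {'a': 11, 'z': 46, 'c': 62, 'b': 95, 'x': 11}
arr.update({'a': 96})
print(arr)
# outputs {'a': 96, 'z': 46, 'c': 62, 'b': 95, 'x': 11}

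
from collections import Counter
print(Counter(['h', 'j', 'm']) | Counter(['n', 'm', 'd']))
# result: Counter({'h': 1, 'j': 1, 'm': 1, 'n': 1, 'd': 1})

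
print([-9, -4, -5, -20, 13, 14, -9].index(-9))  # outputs 0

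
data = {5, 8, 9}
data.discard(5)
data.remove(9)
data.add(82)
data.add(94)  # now {8, 82, 94}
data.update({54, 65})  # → {8, 54, 65, 82, 94}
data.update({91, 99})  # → {8, 54, 65, 82, 91, 94, 99}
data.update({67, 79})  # {8, 54, 65, 67, 79, 82, 91, 94, 99}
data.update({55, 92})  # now {8, 54, 55, 65, 67, 79, 82, 91, 92, 94, 99}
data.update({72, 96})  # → {8, 54, 55, 65, 67, 72, 79, 82, 91, 92, 94, 96, 99}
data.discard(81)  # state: {8, 54, 55, 65, 67, 72, 79, 82, 91, 92, 94, 96, 99}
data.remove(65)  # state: {8, 54, 55, 67, 72, 79, 82, 91, 92, 94, 96, 99}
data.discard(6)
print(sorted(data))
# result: [8, 54, 55, 67, 72, 79, 82, 91, 92, 94, 96, 99]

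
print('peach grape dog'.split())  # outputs ['peach', 'grape', 'dog']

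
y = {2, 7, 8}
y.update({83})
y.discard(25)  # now {2, 7, 8, 83}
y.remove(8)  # {2, 7, 83}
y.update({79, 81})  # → {2, 7, 79, 81, 83}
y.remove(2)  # {7, 79, 81, 83}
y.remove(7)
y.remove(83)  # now {79, 81}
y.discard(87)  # {79, 81}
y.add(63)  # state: {63, 79, 81}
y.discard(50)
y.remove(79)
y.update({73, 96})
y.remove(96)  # {63, 73, 81}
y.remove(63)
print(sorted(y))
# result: [73, 81]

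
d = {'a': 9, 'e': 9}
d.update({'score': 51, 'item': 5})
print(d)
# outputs {'a': 9, 'e': 9, 'score': 51, 'item': 5}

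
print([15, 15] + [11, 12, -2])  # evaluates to [15, 15, 11, 12, -2]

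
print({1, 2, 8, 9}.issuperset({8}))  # True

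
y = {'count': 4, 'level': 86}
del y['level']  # {'count': 4}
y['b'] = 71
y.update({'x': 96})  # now {'count': 4, 'b': 71, 'x': 96}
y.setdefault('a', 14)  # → 14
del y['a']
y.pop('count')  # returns 4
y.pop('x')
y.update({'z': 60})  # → {'b': 71, 'z': 60}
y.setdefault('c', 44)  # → 44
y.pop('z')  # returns 60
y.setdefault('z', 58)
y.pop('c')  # 44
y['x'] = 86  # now {'b': 71, 'z': 58, 'x': 86}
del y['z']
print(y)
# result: {'b': 71, 'x': 86}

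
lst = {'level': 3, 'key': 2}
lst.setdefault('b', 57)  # 57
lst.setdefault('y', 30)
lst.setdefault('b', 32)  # 57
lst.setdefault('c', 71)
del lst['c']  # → {'level': 3, 'key': 2, 'b': 57, 'y': 30}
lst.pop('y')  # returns 30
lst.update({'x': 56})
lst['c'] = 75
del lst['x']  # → {'level': 3, 'key': 2, 'b': 57, 'c': 75}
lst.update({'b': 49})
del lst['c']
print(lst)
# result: {'level': 3, 'key': 2, 'b': 49}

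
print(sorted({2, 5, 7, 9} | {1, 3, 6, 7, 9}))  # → [1, 2, 3, 5, 6, 7, 9]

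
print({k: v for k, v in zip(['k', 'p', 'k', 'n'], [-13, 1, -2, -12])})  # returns {'k': -2, 'p': 1, 'n': -12}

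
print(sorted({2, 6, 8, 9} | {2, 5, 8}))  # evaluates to [2, 5, 6, 8, 9]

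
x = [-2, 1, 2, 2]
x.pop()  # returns 2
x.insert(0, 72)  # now [72, -2, 1, 2]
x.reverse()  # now [2, 1, -2, 72]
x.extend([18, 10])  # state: [2, 1, -2, 72, 18, 10]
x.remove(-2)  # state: [2, 1, 72, 18, 10]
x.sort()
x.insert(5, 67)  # [1, 2, 10, 18, 72, 67]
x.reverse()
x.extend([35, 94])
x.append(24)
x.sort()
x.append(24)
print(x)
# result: [1, 2, 10, 18, 24, 35, 67, 72, 94, 24]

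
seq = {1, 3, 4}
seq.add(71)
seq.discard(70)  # {1, 3, 4, 71}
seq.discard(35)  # {1, 3, 4, 71}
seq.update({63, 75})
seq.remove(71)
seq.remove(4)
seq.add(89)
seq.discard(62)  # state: {1, 3, 63, 75, 89}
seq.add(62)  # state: {1, 3, 62, 63, 75, 89}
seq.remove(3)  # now {1, 62, 63, 75, 89}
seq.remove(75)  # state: {1, 62, 63, 89}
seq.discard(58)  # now {1, 62, 63, 89}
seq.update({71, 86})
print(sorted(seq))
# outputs [1, 62, 63, 71, 86, 89]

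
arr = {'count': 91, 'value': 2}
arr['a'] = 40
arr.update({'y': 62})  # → {'count': 91, 'value': 2, 'a': 40, 'y': 62}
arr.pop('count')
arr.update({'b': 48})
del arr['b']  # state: {'value': 2, 'a': 40, 'y': 62}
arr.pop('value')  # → 2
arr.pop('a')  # 40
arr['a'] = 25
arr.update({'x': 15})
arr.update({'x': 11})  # {'y': 62, 'a': 25, 'x': 11}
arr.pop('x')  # 11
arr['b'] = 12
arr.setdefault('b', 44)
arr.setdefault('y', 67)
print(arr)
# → {'y': 62, 'a': 25, 'b': 12}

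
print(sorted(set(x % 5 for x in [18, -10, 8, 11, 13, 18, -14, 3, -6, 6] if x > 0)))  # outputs [1, 3]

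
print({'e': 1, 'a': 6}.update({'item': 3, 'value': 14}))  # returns None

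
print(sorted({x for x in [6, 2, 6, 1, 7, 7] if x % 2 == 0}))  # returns [2, 6]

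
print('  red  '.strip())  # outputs red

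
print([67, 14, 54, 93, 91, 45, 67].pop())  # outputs 67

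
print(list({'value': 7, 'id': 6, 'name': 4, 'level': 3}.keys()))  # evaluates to ['value', 'id', 'name', 'level']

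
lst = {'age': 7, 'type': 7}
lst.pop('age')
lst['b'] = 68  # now {'type': 7, 'b': 68}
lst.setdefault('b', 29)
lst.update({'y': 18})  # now {'type': 7, 'b': 68, 'y': 18}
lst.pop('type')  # 7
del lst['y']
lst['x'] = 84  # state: {'b': 68, 'x': 84}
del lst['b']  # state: {'x': 84}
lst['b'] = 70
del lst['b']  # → {'x': 84}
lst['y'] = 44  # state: {'x': 84, 'y': 44}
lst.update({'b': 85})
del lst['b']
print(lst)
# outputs {'x': 84, 'y': 44}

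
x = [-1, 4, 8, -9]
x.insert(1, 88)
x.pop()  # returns -9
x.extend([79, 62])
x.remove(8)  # [-1, 88, 4, 79, 62]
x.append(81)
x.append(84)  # [-1, 88, 4, 79, 62, 81, 84]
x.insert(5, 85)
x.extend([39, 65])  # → [-1, 88, 4, 79, 62, 85, 81, 84, 39, 65]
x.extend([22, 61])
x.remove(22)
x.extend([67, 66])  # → [-1, 88, 4, 79, 62, 85, 81, 84, 39, 65, 61, 67, 66]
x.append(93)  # [-1, 88, 4, 79, 62, 85, 81, 84, 39, 65, 61, 67, 66, 93]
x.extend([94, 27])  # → [-1, 88, 4, 79, 62, 85, 81, 84, 39, 65, 61, 67, 66, 93, 94, 27]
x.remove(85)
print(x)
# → [-1, 88, 4, 79, 62, 81, 84, 39, 65, 61, 67, 66, 93, 94, 27]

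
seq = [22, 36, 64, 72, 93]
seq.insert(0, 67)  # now [67, 22, 36, 64, 72, 93]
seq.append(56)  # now [67, 22, 36, 64, 72, 93, 56]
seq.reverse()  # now [56, 93, 72, 64, 36, 22, 67]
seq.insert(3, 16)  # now [56, 93, 72, 16, 64, 36, 22, 67]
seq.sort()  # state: [16, 22, 36, 56, 64, 67, 72, 93]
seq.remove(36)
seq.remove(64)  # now [16, 22, 56, 67, 72, 93]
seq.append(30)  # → [16, 22, 56, 67, 72, 93, 30]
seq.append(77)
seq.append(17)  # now [16, 22, 56, 67, 72, 93, 30, 77, 17]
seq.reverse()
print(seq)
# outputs [17, 77, 30, 93, 72, 67, 56, 22, 16]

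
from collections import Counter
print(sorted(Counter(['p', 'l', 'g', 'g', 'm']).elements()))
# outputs ['g', 'g', 'l', 'm', 'p']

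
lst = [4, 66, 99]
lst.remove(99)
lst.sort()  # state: [4, 66]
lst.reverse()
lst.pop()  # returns 4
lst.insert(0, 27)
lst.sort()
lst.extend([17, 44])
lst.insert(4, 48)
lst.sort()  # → [17, 27, 44, 48, 66]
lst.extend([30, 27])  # [17, 27, 44, 48, 66, 30, 27]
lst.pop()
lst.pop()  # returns 30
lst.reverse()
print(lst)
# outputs [66, 48, 44, 27, 17]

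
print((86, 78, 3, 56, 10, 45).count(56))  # 1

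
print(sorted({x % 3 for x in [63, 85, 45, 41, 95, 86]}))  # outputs [0, 1, 2]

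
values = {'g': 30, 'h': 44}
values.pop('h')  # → 44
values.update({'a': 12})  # {'g': 30, 'a': 12}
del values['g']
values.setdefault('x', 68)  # 68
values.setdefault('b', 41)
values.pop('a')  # 12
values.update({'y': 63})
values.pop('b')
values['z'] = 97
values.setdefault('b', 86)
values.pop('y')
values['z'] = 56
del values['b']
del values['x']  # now {'z': 56}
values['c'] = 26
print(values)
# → {'z': 56, 'c': 26}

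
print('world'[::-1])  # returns dlrow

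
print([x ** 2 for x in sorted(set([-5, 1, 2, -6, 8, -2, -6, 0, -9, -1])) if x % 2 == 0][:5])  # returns [36, 4, 0, 4, 64]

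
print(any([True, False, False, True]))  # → True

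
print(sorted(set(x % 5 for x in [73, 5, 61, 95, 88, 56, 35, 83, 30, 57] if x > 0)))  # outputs [0, 1, 2, 3]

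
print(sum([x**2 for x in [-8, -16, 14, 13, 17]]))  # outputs 974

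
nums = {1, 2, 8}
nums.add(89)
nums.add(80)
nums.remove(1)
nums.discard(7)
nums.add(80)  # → {2, 8, 80, 89}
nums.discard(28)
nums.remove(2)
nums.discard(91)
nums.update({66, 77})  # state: {8, 66, 77, 80, 89}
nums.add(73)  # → {8, 66, 73, 77, 80, 89}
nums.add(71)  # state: {8, 66, 71, 73, 77, 80, 89}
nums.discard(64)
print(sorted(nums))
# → [8, 66, 71, 73, 77, 80, 89]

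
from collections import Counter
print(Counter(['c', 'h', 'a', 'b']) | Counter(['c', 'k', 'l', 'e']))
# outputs Counter({'c': 1, 'h': 1, 'a': 1, 'b': 1, 'k': 1, 'l': 1, 'e': 1})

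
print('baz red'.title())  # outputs Baz Red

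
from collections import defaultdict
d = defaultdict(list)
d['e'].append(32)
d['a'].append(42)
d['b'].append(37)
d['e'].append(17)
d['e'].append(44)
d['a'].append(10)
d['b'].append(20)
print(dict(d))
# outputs {'e': [32, 17, 44], 'a': [42, 10], 'b': [37, 20]}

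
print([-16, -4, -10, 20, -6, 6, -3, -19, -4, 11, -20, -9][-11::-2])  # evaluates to [-4]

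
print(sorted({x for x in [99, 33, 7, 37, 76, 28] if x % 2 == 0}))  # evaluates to [28, 76]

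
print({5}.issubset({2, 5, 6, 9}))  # True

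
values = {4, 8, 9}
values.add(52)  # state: {4, 8, 9, 52}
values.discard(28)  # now {4, 8, 9, 52}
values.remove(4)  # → {8, 9, 52}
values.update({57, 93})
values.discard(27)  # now {8, 9, 52, 57, 93}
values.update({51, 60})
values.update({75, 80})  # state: {8, 9, 51, 52, 57, 60, 75, 80, 93}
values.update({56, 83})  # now {8, 9, 51, 52, 56, 57, 60, 75, 80, 83, 93}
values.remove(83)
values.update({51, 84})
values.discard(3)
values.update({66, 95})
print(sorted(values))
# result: [8, 9, 51, 52, 56, 57, 60, 66, 75, 80, 84, 93, 95]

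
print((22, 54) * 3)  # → (22, 54, 22, 54, 22, 54)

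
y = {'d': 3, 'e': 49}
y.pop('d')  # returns 3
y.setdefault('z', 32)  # 32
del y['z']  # {'e': 49}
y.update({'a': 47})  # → {'e': 49, 'a': 47}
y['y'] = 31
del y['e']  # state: {'a': 47, 'y': 31}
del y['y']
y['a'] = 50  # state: {'a': 50}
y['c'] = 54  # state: {'a': 50, 'c': 54}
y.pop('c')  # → 54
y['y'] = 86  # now {'a': 50, 'y': 86}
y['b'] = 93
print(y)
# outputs {'a': 50, 'y': 86, 'b': 93}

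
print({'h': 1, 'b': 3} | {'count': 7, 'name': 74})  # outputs {'h': 1, 'b': 3, 'count': 7, 'name': 74}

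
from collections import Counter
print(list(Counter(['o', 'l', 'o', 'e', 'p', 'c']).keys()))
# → ['o', 'l', 'e', 'p', 'c']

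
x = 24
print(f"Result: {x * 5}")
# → Result: 120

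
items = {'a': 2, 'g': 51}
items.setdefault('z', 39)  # 39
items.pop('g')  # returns 51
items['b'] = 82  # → {'a': 2, 'z': 39, 'b': 82}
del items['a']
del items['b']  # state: {'z': 39}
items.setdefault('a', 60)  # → 60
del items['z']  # {'a': 60}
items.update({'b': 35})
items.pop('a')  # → 60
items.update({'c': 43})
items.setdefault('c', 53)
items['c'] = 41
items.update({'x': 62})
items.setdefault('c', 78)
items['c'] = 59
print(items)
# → {'b': 35, 'c': 59, 'x': 62}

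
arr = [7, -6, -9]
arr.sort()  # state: [-9, -6, 7]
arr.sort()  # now [-9, -6, 7]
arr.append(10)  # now [-9, -6, 7, 10]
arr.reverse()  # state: [10, 7, -6, -9]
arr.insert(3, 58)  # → [10, 7, -6, 58, -9]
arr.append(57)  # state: [10, 7, -6, 58, -9, 57]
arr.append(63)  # [10, 7, -6, 58, -9, 57, 63]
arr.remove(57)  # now [10, 7, -6, 58, -9, 63]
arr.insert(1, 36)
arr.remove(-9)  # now [10, 36, 7, -6, 58, 63]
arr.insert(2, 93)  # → [10, 36, 93, 7, -6, 58, 63]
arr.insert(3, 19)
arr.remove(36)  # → [10, 93, 19, 7, -6, 58, 63]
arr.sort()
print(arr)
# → [-6, 7, 10, 19, 58, 63, 93]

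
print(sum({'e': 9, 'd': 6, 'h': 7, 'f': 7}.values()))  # 29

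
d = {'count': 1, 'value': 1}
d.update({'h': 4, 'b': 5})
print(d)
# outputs {'count': 1, 'value': 1, 'h': 4, 'b': 5}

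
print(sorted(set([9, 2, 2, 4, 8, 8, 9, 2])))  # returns [2, 4, 8, 9]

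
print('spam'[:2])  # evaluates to sp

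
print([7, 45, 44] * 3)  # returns [7, 45, 44, 7, 45, 44, 7, 45, 44]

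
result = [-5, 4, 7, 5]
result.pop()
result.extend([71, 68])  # [-5, 4, 7, 71, 68]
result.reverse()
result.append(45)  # [68, 71, 7, 4, -5, 45]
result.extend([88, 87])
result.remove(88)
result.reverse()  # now [87, 45, -5, 4, 7, 71, 68]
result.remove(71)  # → [87, 45, -5, 4, 7, 68]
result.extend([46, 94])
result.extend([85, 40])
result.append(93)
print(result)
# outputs [87, 45, -5, 4, 7, 68, 46, 94, 85, 40, 93]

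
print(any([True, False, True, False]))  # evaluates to True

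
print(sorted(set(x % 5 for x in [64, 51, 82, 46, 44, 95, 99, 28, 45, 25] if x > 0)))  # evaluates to [0, 1, 2, 3, 4]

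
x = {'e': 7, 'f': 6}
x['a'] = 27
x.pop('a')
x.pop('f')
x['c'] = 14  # {'e': 7, 'c': 14}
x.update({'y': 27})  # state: {'e': 7, 'c': 14, 'y': 27}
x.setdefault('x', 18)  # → 18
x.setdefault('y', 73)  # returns 27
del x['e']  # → {'c': 14, 'y': 27, 'x': 18}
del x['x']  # {'c': 14, 'y': 27}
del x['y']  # {'c': 14}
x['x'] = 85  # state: {'c': 14, 'x': 85}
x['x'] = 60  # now {'c': 14, 'x': 60}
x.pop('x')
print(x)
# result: {'c': 14}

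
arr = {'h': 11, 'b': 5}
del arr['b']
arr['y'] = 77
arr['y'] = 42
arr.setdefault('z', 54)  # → 54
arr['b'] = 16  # {'h': 11, 'y': 42, 'z': 54, 'b': 16}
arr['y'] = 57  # {'h': 11, 'y': 57, 'z': 54, 'b': 16}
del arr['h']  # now {'y': 57, 'z': 54, 'b': 16}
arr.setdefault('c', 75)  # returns 75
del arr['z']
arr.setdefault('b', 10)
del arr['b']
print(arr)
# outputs {'y': 57, 'c': 75}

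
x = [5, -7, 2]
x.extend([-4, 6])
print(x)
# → [5, -7, 2, -4, 6]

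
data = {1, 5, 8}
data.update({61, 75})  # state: {1, 5, 8, 61, 75}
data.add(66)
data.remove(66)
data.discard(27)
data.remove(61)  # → {1, 5, 8, 75}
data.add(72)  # {1, 5, 8, 72, 75}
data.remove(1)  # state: {5, 8, 72, 75}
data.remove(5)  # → {8, 72, 75}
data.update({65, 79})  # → {8, 65, 72, 75, 79}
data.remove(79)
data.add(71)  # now {8, 65, 71, 72, 75}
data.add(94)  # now {8, 65, 71, 72, 75, 94}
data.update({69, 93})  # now {8, 65, 69, 71, 72, 75, 93, 94}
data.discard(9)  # {8, 65, 69, 71, 72, 75, 93, 94}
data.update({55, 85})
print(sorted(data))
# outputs [8, 55, 65, 69, 71, 72, 75, 85, 93, 94]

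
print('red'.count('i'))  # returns 0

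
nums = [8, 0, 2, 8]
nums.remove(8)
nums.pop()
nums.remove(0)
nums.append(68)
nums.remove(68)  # [2]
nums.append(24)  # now [2, 24]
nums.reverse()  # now [24, 2]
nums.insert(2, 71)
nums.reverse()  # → [71, 2, 24]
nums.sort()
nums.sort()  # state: [2, 24, 71]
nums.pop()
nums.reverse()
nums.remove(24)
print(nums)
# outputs [2]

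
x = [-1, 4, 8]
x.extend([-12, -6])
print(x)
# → [-1, 4, 8, -12, -6]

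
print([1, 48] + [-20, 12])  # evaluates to [1, 48, -20, 12]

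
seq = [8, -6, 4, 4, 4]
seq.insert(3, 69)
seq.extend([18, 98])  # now [8, -6, 4, 69, 4, 4, 18, 98]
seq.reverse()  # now [98, 18, 4, 4, 69, 4, -6, 8]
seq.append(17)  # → [98, 18, 4, 4, 69, 4, -6, 8, 17]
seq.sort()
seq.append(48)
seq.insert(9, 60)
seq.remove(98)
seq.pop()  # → 48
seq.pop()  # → 60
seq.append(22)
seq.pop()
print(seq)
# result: [-6, 4, 4, 4, 8, 17, 18, 69]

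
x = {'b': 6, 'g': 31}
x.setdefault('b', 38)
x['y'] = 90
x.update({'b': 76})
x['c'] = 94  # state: {'b': 76, 'g': 31, 'y': 90, 'c': 94}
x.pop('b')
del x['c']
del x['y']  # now {'g': 31}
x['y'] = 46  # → {'g': 31, 'y': 46}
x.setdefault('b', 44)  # 44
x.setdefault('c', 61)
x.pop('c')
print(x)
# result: {'g': 31, 'y': 46, 'b': 44}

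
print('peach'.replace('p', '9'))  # 9each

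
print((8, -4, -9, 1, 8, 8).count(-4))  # 1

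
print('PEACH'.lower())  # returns peach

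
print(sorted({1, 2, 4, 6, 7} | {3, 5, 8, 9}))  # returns [1, 2, 3, 4, 5, 6, 7, 8, 9]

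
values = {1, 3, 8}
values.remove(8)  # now {1, 3}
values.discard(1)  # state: {3}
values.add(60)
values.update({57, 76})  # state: {3, 57, 60, 76}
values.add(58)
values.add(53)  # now {3, 53, 57, 58, 60, 76}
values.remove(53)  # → {3, 57, 58, 60, 76}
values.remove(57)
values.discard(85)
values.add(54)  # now {3, 54, 58, 60, 76}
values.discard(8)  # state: {3, 54, 58, 60, 76}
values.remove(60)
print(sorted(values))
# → [3, 54, 58, 76]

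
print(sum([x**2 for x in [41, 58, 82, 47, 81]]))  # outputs 20539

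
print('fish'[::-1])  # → hsif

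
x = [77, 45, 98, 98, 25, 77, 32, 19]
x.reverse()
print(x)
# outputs [19, 32, 77, 25, 98, 98, 45, 77]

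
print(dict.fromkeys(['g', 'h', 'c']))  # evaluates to {'g': None, 'h': None, 'c': None}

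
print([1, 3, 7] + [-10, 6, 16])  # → [1, 3, 7, -10, 6, 16]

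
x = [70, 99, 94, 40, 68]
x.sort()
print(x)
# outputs [40, 68, 70, 94, 99]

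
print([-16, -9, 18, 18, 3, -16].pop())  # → -16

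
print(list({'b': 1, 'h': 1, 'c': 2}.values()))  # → [1, 1, 2]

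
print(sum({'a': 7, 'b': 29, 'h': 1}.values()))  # 37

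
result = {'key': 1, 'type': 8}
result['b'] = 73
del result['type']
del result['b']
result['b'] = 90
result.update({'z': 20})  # {'key': 1, 'b': 90, 'z': 20}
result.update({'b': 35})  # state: {'key': 1, 'b': 35, 'z': 20}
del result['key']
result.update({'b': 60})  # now {'b': 60, 'z': 20}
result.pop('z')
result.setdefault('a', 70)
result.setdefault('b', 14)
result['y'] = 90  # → {'b': 60, 'a': 70, 'y': 90}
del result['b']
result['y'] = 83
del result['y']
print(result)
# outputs {'a': 70}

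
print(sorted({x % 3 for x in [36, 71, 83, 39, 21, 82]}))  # [0, 1, 2]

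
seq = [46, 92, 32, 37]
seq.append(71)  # [46, 92, 32, 37, 71]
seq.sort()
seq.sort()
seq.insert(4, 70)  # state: [32, 37, 46, 71, 70, 92]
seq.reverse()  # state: [92, 70, 71, 46, 37, 32]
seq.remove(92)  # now [70, 71, 46, 37, 32]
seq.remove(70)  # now [71, 46, 37, 32]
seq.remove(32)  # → [71, 46, 37]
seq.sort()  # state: [37, 46, 71]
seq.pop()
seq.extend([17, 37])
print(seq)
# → [37, 46, 17, 37]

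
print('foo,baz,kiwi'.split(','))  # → ['foo', 'baz', 'kiwi']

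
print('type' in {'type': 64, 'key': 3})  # True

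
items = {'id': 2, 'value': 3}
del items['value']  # {'id': 2}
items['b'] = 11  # {'id': 2, 'b': 11}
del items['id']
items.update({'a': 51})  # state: {'b': 11, 'a': 51}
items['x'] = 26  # {'b': 11, 'a': 51, 'x': 26}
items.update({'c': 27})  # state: {'b': 11, 'a': 51, 'x': 26, 'c': 27}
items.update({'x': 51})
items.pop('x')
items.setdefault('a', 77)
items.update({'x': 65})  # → {'b': 11, 'a': 51, 'c': 27, 'x': 65}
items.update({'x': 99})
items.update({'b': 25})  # {'b': 25, 'a': 51, 'c': 27, 'x': 99}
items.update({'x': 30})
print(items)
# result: {'b': 25, 'a': 51, 'c': 27, 'x': 30}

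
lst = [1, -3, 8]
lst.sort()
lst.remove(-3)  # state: [1, 8]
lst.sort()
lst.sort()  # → [1, 8]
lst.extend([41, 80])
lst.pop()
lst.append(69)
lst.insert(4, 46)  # [1, 8, 41, 69, 46]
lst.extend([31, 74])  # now [1, 8, 41, 69, 46, 31, 74]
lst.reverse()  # [74, 31, 46, 69, 41, 8, 1]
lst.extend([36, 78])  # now [74, 31, 46, 69, 41, 8, 1, 36, 78]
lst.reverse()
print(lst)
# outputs [78, 36, 1, 8, 41, 69, 46, 31, 74]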